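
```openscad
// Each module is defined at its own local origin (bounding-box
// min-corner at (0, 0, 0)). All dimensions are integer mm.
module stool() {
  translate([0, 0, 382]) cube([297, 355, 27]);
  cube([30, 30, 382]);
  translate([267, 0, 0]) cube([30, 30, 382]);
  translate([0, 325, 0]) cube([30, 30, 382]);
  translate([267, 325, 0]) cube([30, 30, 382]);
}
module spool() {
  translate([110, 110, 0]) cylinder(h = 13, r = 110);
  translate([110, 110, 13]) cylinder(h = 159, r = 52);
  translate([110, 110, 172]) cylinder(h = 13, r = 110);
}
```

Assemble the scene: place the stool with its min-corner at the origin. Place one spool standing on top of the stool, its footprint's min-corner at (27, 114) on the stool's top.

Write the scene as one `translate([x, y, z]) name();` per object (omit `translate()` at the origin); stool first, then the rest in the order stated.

stool();
translate([27, 114, 409]) spool();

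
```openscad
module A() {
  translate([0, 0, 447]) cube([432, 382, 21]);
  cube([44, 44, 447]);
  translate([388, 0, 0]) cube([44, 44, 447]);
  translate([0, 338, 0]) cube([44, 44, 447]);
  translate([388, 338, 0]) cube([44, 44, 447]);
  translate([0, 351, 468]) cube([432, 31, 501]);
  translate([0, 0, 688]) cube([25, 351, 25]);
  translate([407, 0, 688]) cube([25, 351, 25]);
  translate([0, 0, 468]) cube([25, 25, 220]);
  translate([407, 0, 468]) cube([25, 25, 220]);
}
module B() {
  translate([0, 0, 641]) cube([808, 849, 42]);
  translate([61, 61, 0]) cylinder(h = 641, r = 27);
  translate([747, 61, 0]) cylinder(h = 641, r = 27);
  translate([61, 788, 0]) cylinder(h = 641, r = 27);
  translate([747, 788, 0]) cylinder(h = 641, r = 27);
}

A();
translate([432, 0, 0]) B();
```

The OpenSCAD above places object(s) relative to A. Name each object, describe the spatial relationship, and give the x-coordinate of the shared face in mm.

The chair's +x face and the table's −x face are both at x = 432 mm.

A is a chair. B is a table. The table is against the chair's +x side, with their −y faces flush. The x-coordinate of the shared face is 432 mm.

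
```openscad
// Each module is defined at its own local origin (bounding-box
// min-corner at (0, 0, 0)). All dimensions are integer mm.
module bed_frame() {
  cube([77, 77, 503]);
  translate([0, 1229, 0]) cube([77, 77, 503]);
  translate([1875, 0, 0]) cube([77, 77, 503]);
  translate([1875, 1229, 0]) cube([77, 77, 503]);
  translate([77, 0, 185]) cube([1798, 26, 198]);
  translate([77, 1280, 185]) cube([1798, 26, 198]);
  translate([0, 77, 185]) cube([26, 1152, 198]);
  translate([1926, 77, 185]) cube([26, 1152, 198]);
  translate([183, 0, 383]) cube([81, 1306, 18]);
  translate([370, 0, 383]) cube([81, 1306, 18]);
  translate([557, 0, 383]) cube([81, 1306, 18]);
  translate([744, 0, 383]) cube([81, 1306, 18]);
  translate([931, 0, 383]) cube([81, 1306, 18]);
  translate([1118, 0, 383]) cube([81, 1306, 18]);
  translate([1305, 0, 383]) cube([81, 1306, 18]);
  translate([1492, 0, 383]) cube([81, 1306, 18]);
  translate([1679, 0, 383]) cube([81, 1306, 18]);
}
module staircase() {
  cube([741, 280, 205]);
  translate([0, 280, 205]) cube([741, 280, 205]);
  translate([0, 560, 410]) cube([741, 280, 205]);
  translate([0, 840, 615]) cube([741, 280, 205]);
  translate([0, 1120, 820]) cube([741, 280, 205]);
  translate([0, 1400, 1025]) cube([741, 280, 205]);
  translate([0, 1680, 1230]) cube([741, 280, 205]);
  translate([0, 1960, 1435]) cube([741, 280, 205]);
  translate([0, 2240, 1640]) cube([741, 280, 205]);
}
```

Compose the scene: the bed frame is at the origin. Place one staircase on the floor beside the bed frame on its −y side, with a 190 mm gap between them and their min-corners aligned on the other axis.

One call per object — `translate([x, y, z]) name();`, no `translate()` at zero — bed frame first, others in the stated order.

bed_frame();
translate([0, -2710, 0]) staircase();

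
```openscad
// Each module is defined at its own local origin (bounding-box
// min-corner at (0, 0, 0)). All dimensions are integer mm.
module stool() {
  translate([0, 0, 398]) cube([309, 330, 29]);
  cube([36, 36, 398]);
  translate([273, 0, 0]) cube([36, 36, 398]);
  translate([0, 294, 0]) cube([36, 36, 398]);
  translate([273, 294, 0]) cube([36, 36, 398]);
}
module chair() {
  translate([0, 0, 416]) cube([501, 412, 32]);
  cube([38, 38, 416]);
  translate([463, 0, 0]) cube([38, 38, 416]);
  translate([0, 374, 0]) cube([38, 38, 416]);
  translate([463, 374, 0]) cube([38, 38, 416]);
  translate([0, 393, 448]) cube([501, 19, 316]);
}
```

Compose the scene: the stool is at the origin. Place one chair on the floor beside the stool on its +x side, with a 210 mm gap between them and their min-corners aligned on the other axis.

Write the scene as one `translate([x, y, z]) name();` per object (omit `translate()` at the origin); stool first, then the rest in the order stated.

stool();
translate([519, 0, 0]) chair();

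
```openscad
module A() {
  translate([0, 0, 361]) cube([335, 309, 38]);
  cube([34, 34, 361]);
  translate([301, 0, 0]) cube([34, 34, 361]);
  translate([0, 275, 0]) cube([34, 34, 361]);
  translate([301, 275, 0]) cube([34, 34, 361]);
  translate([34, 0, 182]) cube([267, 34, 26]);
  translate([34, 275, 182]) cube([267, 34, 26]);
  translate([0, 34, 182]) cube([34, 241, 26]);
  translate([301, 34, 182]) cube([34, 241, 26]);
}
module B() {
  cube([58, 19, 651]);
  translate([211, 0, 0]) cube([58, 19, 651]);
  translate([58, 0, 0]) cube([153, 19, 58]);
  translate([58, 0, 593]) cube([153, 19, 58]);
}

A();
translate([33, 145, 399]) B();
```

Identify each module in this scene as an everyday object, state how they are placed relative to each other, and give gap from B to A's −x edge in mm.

A is a stool. B is a picture frame. The picture frame is on top of the stool, centred. The gap from the picture frame to the stool's −x edge is 33 mm.

The picture frame's min-x is at 33; the stool's min-x is 0; gap = 33 mm.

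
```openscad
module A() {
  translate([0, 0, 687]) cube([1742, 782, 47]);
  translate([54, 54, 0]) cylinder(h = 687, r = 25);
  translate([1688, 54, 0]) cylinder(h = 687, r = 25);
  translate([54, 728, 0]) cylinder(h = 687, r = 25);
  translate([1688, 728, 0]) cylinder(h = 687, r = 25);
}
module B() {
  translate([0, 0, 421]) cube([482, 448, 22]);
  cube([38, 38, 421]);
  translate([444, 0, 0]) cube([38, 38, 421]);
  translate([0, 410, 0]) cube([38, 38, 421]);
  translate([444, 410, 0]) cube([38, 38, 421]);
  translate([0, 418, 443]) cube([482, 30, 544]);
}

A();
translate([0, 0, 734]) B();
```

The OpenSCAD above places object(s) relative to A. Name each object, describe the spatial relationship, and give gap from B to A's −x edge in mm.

A is a table. B is a chair. The chair is on top of the table. The gap from the chair to the table's −x edge is 0 mm.

The chair's min-x is at 0; the table's min-x is 0; gap = 0 mm.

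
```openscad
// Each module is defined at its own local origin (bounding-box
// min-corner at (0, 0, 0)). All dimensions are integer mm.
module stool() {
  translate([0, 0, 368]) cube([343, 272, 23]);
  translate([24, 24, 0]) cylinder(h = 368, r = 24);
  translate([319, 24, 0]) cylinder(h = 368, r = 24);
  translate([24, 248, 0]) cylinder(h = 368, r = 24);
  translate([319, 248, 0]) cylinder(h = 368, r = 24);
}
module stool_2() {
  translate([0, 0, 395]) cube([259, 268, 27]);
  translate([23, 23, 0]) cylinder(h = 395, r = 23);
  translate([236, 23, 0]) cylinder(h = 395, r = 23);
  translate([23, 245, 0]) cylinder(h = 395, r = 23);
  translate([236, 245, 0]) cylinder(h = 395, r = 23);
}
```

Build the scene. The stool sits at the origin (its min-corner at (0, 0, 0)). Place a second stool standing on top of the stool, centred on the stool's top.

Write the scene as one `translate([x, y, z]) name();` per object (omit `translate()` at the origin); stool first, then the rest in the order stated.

stool();
translate([42, 2, 391]) stool_2();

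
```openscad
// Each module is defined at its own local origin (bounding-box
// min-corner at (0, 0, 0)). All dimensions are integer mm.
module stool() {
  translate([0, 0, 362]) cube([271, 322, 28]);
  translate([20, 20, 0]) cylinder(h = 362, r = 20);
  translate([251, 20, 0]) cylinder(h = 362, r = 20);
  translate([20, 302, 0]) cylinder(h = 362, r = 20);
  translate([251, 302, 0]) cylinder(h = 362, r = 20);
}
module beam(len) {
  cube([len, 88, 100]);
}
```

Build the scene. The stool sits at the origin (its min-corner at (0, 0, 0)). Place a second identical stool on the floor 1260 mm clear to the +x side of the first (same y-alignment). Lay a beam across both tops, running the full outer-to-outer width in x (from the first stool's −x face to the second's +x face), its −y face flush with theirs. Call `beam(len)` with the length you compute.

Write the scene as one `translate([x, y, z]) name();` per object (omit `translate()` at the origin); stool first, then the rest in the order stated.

stool();
translate([1531, 0, 0]) stool();
translate([0, 0, 390]) beam(1802);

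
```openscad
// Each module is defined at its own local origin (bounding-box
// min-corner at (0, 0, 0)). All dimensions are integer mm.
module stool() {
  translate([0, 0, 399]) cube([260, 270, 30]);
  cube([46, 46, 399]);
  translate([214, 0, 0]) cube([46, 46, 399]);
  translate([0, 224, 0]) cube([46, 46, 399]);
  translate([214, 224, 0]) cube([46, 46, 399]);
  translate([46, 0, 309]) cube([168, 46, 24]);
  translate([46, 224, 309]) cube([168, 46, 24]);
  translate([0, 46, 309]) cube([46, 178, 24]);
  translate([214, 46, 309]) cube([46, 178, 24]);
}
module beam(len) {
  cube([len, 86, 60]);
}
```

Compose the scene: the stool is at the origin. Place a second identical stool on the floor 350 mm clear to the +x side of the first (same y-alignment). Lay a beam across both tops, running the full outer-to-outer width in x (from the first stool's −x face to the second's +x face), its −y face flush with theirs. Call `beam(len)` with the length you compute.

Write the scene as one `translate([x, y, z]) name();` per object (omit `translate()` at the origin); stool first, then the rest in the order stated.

stool();
translate([610, 0, 0]) stool();
translate([0, 0, 429]) beam(870);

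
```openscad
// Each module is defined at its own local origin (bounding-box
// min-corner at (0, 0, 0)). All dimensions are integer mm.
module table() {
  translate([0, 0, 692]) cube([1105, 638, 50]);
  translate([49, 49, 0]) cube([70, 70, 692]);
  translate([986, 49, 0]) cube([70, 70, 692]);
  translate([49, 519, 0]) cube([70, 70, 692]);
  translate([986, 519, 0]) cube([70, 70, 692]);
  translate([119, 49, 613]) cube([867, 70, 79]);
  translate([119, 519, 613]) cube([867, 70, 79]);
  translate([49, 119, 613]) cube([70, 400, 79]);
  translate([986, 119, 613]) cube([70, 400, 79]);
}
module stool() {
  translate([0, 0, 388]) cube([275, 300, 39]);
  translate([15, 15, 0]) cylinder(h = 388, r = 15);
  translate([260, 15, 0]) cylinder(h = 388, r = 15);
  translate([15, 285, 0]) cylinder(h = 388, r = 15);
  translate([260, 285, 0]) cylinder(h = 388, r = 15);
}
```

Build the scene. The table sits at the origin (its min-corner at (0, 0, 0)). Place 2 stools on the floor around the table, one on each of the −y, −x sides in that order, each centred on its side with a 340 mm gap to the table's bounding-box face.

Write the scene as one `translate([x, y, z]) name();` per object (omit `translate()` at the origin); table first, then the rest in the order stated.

table();
translate([415, -640, 0]) stool();
translate([-615, 169, 0]) stool();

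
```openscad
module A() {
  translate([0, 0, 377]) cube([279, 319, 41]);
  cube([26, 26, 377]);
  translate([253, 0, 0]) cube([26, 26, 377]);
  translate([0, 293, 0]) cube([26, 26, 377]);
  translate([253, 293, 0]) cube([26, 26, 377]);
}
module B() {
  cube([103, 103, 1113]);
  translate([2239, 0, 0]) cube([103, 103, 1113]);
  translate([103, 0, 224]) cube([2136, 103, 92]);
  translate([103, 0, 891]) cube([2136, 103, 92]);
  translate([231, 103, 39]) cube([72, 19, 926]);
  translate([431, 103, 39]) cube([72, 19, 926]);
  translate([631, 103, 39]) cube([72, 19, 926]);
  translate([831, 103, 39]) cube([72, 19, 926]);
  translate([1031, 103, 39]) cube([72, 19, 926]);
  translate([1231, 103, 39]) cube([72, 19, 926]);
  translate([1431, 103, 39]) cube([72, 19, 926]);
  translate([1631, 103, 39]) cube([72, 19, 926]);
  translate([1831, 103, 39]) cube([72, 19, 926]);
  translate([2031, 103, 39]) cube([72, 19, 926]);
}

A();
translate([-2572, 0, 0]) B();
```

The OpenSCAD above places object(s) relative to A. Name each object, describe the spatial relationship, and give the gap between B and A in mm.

A is a stool. B is a fence section. The fence section is on the floor beside the stool on its −x side. The gap between the fence section and the stool is 230 mm.

The fence section's nearest face is 230 mm from the stool's −x face.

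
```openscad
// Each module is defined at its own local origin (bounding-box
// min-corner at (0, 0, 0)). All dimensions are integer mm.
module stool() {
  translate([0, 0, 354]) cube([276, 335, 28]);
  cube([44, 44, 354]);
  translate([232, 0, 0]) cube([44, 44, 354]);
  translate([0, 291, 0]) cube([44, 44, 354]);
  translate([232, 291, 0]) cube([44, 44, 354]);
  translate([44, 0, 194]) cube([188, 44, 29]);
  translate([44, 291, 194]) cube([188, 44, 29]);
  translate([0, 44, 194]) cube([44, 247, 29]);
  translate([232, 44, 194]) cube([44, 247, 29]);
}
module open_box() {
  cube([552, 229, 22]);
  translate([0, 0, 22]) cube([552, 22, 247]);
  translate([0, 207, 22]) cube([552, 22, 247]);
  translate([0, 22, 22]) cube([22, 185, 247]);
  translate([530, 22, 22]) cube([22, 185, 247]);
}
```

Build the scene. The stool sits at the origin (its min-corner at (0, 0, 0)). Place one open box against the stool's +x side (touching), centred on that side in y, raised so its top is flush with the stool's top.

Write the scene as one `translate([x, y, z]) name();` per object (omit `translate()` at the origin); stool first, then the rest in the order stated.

stool();
translate([276, 53, 113]) open_box();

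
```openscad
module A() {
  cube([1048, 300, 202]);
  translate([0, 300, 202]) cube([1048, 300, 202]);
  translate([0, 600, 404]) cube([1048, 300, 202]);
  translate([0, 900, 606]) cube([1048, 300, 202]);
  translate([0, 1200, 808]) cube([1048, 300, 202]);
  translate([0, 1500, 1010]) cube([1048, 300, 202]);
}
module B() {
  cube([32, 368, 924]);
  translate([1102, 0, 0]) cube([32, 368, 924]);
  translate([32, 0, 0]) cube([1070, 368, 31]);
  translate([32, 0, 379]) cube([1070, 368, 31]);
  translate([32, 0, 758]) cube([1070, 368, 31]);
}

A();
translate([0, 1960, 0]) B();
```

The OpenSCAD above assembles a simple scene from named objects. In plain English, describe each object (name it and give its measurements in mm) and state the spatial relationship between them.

A is a run of 6 identical solid stair steps. Each tread is 1048×300 mm and each step block is 202 mm high. Step 1 rests on the floor; step k is offset from step 1 by (k−1)×300 mm in y and (k−1)×202 mm in z.

B is an open bookshelf. Two side panels, each 32 mm thick, 368 mm deep and 924 mm tall, stand 1134 mm apart (outside-to-outside). Between them sit 3 shelves, each 31 mm thick and 368 mm deep, spanning the full gap between the sides. The bottom shelf rests on the floor (its underside at z = 0) and the clear gap between one shelf's top and the next shelf's underside is 348 mm.

The bookshelf is on the floor beside the staircase on its +y side.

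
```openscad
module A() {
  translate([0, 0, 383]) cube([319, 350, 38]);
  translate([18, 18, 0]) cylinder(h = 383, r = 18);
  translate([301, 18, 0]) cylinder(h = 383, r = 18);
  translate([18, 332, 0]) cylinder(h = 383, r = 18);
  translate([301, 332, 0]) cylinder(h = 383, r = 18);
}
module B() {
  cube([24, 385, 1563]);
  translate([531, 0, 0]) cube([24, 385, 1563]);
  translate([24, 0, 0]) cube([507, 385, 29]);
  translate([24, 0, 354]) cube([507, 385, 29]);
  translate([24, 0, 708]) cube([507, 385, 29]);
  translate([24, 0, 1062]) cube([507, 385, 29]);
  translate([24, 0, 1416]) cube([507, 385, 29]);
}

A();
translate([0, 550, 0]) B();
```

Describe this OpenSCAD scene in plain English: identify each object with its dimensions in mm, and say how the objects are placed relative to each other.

A is a four-legged stool. The seat is a 319×350×38 mm slab whose top surface is at z = 421 mm; four round legs, each 36 mm in diameter, run from the floor (z = 0) to the underside of the seat, each leg's axis is inset half a diameter from the nearest pair of seat edges (so the leg's bounding box is flush with the corner).

B is an open bookshelf. Two side panels, each 24 mm thick, 385 mm deep and 1563 mm tall, stand 555 mm apart (outside-to-outside). Between them sit 5 shelves, each 29 mm thick and 385 mm deep, spanning the full gap between the sides. The bottom shelf rests on the floor (its underside at z = 0) and the clear gap between one shelf's top and the next shelf's underside is 325 mm.

The bookshelf is on the floor beside the stool on its +y side.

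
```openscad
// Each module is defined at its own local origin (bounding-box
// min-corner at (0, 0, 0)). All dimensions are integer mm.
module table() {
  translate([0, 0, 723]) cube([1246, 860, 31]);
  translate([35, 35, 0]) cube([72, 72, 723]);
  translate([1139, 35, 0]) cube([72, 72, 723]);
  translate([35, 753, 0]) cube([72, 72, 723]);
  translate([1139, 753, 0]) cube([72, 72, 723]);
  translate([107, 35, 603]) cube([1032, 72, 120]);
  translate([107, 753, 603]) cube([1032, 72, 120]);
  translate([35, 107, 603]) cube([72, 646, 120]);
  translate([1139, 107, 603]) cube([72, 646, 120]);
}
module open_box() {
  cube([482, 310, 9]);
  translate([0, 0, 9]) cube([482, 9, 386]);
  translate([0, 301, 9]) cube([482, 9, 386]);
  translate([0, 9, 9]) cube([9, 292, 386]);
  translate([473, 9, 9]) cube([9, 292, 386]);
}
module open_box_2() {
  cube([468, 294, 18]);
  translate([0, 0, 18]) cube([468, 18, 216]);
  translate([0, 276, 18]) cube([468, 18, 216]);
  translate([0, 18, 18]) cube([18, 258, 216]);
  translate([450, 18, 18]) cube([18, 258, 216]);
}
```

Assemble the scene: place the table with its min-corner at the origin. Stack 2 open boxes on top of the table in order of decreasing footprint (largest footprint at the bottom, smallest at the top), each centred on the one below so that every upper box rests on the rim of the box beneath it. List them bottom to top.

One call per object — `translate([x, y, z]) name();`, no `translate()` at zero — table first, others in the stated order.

table();
translate([382, 275, 754]) open_box();
translate([389, 283, 1149]) open_box_2();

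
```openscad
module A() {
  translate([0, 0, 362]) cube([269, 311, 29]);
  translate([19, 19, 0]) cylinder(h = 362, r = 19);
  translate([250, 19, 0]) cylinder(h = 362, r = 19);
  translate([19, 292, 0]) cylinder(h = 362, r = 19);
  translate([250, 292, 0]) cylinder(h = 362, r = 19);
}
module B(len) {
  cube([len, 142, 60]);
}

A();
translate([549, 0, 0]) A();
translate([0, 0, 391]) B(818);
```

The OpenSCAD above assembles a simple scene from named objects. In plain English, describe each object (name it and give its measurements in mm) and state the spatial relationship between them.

A is a simple wooden stool: a rectangular seat 269 mm (x) by 311 mm (y), 29 mm thick, top face at z = 391 mm, on four round legs, each 38 mm in diameter. The legs rest on z = 0, each leg's axis is inset half a diameter from the nearest pair of seat edges (so the leg's bounding box is flush with the corner).

B is a rectangular beam 818 mm long (x), 142 mm deep (y), 60 mm thick (z).

The beam spans the tops of two stools placed 280 mm apart, resting at z = 391 mm.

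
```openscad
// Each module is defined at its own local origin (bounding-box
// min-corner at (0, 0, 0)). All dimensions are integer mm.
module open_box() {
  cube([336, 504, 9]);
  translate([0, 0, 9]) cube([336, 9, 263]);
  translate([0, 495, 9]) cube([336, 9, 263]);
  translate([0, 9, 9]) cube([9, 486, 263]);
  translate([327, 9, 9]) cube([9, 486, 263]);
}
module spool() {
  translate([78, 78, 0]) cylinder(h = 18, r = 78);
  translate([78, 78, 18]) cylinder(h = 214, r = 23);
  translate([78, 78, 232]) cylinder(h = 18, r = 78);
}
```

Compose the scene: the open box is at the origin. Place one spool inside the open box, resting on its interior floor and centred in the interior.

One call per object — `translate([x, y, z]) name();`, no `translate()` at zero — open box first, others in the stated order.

open_box();
translate([90, 174, 9]) spool();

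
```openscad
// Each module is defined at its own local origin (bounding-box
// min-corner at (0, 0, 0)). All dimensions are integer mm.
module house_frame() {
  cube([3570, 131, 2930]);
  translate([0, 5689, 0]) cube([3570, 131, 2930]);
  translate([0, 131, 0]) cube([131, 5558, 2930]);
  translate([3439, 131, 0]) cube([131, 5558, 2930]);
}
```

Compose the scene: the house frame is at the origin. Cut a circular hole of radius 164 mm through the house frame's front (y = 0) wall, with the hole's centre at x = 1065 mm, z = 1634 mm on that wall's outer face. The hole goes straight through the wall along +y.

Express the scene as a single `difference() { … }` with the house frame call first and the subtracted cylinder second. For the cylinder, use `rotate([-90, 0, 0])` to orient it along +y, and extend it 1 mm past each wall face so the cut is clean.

difference() {
  house_frame();
  translate([1065, -1, 1634]) rotate([-90, 0, 0]) cylinder(h = 133, r = 164);
}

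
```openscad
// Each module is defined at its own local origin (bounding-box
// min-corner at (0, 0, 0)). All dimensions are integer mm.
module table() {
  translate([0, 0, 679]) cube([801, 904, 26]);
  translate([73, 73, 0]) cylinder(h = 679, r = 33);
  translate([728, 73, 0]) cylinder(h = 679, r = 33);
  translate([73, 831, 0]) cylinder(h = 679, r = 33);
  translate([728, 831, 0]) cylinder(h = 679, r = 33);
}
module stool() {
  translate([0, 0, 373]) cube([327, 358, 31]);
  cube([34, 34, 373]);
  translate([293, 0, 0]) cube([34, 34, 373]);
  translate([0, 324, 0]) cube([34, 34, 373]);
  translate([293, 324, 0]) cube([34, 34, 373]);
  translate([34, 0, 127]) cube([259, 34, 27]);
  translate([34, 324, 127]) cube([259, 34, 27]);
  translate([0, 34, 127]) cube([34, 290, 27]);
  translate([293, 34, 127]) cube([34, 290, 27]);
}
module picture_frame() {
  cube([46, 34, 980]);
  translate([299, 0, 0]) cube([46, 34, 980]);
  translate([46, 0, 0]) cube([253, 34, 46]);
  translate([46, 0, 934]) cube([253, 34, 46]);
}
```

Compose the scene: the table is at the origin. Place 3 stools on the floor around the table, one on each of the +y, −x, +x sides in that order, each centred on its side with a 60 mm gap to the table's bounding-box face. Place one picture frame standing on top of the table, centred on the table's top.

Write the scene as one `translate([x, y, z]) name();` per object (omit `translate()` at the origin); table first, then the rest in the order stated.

table();
translate([237, 964, 0]) stool();
translate([-387, 273, 0]) stool();
translate([861, 273, 0]) stool();
translate([228, 435, 705]) picture_frame();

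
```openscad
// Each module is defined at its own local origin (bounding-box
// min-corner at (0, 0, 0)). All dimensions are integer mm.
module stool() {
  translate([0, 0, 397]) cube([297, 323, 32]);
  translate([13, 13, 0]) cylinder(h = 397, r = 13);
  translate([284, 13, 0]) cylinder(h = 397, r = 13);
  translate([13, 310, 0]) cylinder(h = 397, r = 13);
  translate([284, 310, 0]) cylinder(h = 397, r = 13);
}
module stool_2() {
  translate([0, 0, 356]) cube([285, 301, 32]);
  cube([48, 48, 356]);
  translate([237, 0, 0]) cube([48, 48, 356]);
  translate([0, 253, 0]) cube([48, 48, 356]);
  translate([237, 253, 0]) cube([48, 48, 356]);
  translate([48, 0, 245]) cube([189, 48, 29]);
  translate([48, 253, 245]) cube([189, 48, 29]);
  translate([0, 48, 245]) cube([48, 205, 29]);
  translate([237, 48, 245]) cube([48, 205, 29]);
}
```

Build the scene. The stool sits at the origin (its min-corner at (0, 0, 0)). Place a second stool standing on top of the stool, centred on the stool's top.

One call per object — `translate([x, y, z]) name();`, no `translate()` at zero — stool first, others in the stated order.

stool();
translate([6, 11, 429]) stool_2();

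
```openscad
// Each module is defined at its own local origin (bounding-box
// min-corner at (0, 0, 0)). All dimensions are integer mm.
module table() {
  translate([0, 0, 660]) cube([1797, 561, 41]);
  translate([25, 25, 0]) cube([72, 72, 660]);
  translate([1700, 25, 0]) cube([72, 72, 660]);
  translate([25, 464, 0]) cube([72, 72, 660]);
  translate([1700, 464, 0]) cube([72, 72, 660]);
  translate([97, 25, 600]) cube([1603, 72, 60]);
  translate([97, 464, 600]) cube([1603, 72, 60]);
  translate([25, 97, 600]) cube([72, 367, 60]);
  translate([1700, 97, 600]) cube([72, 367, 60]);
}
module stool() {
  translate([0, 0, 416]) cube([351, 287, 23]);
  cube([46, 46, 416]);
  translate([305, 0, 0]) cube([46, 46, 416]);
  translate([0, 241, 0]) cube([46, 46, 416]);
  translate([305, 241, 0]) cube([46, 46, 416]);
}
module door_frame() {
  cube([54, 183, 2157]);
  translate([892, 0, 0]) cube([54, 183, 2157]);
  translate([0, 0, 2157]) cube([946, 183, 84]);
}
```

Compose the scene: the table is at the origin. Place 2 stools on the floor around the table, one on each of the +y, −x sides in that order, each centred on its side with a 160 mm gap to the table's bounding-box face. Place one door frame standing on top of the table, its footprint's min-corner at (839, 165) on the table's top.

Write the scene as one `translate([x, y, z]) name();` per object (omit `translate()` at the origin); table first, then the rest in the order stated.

table();
translate([723, 721, 0]) stool();
translate([-511, 137, 0]) stool();
translate([839, 165, 701]) door_frame();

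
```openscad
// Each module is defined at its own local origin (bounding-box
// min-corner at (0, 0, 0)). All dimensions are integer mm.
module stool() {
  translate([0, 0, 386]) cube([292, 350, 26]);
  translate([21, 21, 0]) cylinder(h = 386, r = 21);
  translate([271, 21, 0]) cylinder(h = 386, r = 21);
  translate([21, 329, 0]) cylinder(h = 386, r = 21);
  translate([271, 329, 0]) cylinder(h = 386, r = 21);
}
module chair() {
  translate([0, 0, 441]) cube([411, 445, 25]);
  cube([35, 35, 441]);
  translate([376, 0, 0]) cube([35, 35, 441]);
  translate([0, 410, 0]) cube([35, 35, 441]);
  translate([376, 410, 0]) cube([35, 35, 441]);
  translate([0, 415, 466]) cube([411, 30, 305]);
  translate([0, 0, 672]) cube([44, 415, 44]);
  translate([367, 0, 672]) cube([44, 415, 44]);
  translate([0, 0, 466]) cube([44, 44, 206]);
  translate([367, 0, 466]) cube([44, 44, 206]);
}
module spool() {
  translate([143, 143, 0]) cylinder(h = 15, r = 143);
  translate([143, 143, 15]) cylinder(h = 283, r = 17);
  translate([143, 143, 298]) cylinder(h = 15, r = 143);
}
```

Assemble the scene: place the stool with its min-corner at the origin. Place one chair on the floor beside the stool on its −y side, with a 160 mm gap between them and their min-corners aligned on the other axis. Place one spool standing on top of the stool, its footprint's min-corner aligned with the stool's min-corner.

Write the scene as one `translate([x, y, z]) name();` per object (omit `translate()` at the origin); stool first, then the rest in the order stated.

stool();
translate([0, -605, 0]) chair();
translate([0, 0, 412]) spool();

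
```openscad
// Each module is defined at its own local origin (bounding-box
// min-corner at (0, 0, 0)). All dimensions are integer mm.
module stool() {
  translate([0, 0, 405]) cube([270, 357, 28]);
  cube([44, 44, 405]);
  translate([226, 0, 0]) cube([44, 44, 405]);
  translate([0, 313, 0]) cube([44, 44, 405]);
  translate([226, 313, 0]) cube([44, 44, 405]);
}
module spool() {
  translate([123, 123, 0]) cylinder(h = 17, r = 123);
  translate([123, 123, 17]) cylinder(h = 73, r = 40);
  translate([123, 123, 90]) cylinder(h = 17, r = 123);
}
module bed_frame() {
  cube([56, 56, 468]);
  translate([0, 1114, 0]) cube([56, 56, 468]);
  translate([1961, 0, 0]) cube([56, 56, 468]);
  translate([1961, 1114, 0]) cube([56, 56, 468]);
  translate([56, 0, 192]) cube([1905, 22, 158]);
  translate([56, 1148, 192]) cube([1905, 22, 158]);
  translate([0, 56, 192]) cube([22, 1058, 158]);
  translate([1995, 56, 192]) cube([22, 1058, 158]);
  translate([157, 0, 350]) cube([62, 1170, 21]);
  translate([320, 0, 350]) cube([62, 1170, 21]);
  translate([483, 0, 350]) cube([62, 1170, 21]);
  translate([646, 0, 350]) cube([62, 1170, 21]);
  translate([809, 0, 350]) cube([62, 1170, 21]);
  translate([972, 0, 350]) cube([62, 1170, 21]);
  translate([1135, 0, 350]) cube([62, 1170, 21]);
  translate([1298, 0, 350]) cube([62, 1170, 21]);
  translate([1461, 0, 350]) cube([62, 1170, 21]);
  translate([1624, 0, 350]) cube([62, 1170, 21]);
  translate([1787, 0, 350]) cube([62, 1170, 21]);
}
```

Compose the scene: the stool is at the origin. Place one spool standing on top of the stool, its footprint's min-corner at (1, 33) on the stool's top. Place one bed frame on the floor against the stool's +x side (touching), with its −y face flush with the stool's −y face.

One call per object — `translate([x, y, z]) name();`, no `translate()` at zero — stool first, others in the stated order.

stool();
translate([1, 33, 433]) spool();
translate([270, 0, 0]) bed_frame();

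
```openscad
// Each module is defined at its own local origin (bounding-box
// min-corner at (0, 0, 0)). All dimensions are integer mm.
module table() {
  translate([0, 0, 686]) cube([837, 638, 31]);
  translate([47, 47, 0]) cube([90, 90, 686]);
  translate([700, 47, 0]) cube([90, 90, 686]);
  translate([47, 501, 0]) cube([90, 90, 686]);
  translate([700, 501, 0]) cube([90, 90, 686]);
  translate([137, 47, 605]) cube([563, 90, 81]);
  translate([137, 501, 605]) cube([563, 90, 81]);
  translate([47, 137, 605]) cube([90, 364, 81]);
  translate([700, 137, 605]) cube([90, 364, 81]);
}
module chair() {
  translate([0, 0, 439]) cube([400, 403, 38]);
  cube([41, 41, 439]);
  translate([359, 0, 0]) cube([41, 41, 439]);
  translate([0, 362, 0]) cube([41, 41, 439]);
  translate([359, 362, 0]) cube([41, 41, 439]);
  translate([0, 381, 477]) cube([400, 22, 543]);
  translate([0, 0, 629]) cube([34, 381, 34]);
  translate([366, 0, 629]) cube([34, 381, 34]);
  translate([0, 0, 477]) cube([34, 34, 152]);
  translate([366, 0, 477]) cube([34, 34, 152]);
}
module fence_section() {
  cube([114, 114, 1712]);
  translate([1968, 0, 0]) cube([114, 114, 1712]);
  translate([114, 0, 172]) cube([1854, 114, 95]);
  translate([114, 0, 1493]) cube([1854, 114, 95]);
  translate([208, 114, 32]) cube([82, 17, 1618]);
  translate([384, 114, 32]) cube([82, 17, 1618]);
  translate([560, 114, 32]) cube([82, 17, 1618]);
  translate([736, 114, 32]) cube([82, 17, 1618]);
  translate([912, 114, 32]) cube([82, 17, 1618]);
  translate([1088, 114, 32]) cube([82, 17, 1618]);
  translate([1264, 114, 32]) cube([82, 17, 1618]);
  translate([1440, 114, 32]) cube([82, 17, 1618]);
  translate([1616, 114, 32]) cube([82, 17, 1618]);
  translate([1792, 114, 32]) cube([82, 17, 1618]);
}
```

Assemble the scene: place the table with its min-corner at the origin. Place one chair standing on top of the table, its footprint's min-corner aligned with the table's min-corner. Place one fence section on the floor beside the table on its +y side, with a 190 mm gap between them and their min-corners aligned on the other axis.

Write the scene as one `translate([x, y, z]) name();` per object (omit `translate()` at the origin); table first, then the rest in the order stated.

table();
translate([0, 0, 717]) chair();
translate([0, 828, 0]) fence_section();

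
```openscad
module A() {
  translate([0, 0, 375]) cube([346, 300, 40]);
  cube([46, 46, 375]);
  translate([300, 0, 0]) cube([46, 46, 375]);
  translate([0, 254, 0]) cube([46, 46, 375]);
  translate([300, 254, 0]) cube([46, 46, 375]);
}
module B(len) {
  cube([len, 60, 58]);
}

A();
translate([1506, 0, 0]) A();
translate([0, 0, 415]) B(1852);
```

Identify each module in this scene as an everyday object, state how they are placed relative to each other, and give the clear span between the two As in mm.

Second stool starts at x = 1506; first ends at x = 346; clear span = 1506 − 346 = 1160 mm.

A is a stool. B is a beam. A beam spans the tops of two stools. The clear span between the two stools is 1160 mm.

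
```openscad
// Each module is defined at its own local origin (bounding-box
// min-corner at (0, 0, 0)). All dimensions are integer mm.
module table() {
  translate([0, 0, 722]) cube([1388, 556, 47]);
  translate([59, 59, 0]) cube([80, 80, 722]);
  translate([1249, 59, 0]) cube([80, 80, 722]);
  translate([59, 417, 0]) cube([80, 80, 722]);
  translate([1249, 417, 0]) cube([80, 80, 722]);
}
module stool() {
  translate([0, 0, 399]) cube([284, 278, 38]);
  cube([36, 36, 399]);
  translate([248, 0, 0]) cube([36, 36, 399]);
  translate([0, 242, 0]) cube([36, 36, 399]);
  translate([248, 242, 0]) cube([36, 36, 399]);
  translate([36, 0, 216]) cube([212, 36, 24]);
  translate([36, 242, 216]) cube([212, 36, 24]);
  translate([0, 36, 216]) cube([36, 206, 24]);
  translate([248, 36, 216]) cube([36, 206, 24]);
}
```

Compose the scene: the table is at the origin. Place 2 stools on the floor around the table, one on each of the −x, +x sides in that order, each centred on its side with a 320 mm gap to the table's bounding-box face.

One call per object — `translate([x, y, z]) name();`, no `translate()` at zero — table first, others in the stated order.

table();
translate([-604, 139, 0]) stool();
translate([1708, 139, 0]) stool();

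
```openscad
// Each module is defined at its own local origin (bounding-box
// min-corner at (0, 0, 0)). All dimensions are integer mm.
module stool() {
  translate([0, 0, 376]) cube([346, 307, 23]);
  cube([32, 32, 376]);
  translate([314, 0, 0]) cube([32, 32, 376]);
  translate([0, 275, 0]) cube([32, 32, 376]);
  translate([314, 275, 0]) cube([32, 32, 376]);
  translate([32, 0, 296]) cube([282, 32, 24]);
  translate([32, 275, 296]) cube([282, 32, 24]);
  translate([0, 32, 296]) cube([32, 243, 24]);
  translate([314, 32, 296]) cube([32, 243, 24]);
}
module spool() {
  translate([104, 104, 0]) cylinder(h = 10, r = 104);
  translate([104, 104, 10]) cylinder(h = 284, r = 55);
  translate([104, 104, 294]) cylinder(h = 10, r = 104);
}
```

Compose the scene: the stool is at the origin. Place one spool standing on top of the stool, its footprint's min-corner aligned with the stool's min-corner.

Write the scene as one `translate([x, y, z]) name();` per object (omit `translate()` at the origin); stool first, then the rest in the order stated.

stool();
translate([0, 0, 399]) spool();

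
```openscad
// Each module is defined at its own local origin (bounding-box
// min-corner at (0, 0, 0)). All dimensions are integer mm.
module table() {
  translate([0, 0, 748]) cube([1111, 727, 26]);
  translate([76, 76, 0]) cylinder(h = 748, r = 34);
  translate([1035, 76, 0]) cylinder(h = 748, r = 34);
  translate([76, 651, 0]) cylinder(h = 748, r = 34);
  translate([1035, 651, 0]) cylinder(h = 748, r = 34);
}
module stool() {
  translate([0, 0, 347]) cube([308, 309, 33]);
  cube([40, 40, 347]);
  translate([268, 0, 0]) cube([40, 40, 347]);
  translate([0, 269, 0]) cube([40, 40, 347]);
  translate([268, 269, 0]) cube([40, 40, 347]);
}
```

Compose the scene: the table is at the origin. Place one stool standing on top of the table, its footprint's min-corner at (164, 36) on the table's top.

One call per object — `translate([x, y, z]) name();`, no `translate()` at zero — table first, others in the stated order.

table();
translate([164, 36, 774]) stool();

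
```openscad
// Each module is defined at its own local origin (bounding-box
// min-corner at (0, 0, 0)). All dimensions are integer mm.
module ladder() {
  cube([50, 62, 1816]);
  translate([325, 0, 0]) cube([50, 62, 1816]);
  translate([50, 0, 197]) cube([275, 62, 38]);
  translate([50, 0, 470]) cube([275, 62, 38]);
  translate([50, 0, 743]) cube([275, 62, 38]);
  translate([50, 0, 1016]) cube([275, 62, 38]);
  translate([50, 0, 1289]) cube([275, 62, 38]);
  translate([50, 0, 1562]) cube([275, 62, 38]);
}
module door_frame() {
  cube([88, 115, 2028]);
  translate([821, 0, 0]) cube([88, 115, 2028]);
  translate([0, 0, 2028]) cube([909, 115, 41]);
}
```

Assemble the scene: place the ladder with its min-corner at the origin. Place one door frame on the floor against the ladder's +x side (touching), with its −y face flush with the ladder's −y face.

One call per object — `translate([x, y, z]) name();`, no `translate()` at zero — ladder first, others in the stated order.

ladder();
translate([375, 0, 0]) door_frame();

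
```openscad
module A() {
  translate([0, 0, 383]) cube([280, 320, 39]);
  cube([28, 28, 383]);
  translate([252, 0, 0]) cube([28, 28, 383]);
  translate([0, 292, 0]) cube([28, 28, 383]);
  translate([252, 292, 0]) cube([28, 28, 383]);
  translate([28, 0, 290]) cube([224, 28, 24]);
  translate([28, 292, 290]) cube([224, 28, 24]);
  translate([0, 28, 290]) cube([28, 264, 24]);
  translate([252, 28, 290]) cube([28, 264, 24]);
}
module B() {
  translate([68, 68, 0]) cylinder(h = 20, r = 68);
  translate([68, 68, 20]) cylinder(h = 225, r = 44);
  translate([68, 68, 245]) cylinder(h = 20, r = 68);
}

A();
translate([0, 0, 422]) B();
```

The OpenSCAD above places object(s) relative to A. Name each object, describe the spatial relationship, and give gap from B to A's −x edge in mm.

A is a stool. B is a spool. The spool is on top of the stool. The gap from the spool to the stool's −x edge is 0 mm.

The spool's min-x is at 0; the stool's min-x is 0; gap = 0 mm.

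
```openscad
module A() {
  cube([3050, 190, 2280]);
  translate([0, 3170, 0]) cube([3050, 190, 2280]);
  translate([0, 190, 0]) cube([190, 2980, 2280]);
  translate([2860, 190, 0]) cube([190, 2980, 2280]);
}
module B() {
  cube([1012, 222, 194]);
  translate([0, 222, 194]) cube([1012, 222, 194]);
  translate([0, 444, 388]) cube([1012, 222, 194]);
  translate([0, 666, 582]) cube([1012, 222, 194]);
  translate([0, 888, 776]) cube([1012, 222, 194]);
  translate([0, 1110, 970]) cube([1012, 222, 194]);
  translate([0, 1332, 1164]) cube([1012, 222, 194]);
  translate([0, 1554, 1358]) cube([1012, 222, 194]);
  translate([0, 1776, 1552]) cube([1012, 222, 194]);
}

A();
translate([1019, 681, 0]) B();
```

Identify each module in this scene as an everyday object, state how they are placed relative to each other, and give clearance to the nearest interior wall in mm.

Clearances: x = 829, y = 491; minimum 491 mm.

A is a house frame. B is a staircase. The staircase sits inside the house frame, centred. The clearance to the nearest interior wall is 491 mm.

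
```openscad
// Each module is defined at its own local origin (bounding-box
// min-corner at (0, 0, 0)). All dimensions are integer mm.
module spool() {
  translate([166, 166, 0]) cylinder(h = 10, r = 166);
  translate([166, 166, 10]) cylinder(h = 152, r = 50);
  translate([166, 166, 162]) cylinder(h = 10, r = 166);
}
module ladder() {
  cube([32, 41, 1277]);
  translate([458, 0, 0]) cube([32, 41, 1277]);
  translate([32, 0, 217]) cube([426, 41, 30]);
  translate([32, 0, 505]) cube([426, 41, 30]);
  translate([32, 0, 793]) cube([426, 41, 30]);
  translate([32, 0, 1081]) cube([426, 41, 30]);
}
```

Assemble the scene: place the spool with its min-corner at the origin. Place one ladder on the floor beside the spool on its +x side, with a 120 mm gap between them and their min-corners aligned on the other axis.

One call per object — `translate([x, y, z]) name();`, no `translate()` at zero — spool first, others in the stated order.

spool();
translate([452, 0, 0]) ladder();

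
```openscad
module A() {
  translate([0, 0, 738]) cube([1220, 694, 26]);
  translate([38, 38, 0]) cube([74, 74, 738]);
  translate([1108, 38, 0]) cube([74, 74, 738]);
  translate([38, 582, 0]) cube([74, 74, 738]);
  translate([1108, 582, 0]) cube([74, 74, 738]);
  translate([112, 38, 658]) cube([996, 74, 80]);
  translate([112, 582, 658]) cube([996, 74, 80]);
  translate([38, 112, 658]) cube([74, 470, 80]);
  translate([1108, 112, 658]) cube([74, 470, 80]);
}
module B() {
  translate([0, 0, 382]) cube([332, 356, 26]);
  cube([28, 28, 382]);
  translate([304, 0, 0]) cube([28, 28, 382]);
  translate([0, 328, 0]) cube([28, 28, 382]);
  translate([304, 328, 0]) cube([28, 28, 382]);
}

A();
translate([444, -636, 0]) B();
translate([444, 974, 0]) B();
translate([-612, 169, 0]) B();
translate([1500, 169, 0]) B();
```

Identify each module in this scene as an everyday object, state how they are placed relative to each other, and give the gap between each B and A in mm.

Each stool's nearest face is 280 mm from the table's bounding box.

A is a table. B is a stool. Four stools sit around the table at the −y, +y, −x, +x sides. The gap between each stool and the table is 280 mm.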